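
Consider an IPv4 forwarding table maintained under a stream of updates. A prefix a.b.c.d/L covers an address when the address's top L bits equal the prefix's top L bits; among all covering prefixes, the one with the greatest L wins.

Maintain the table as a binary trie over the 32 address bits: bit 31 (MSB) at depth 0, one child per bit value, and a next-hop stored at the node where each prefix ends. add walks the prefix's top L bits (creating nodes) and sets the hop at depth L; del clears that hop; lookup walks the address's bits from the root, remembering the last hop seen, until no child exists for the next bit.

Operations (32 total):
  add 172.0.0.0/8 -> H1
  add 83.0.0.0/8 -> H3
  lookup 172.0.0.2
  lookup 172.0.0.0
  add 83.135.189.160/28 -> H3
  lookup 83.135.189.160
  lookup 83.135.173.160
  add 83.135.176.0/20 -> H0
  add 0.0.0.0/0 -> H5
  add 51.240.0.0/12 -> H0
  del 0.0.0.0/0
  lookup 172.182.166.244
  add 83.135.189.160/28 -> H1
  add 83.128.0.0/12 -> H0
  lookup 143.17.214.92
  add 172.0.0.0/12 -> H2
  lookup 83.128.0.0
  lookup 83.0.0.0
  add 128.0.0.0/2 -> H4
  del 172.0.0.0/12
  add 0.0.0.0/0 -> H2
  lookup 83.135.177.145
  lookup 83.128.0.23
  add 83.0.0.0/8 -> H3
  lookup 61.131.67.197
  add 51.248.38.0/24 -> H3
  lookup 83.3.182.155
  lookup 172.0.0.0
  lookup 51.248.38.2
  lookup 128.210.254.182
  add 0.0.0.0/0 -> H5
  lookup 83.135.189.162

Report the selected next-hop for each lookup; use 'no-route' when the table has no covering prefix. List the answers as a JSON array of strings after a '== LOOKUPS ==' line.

Apply in order:
  + 172.0.0.0/8 (H1) depth=8
  + 83.0.0.0/8 (H3) depth=8
  Q 172.0.0.2: descend 10101100 ; hops seen [H1] ; pick H1
  Q 172.0.0.0: descend 10101100 ; hops seen [H1] ; pick H1
  + 83.135.189.160/28 (H3) depth=28
  Q 83.135.189.160: descend 0101001110000111101111011010 ; hops seen [H3,H3] ; pick H3
  Q 83.135.173.160: descend 0101001110000111101 ; hops seen [H3] ; pick H3
  + 83.135.176.0/20 (H0) depth=20
  + 0.0.0.0/0 (H5) depth=0
  + 51.240.0.0/12 (H0) depth=12
  - 0.0.0.0/0 clear@0
  Q 172.182.166.244: descend 10101100 ; hops seen [H1] ; pick H1
  + 83.135.189.160/28 (H1) depth=28
  + 83.128.0.0/12 (H0) depth=12
  Q 143.17.214.92: descend 10 ; hops seen [∅] ; pick no-route
  + 172.0.0.0/12 (H2) depth=12
  Q 83.128.0.0: descend 0101001110000 ; hops seen [H3,H0] ; pick H0
  Q 83.0.0.0: descend 01010011 ; hops seen [H3] ; pick H3
  + 128.0.0.0/2 (H4) depth=2
  - 172.0.0.0/12 clear@12
  + 0.0.0.0/0 (H2) depth=0
  Q 83.135.177.145: descend 01010011100001111011 ; hops seen [H2,H3,H0,H0] ; pick H0
  Q 83.128.0.23: descend 0101001110000 ; hops seen [H2,H3,H0] ; pick H0
  + 83.0.0.0/8 (H3) depth=8
  Q 61.131.67.197: descend 0011 ; hops seen [H2] ; pick H2
  + 51.248.38.0/24 (H3) depth=24
  Q 83.3.182.155: descend 01010011 ; hops seen [H2,H3] ; pick H3
  Q 172.0.0.0: descend 101011000000 ; hops seen [H2,H4,H1] ; pick H1
  Q 51.248.38.2: descend 001100111111100000100110 ; hops seen [H2,H0,H3] ; pick H3
  Q 128.210.254.182: descend 10 ; hops seen [H2,H4] ; pick H4
  + 0.0.0.0/0 (H5) depth=0
  Q 83.135.189.162: descend 0101001110000111101111011010 ; hops seen [H5,H3,H0,H0,H1] ; pick H1

== LOOKUPS ==
["H1","H1","H3","H3","H1","no-route","H0","H3","H0","H0","H2","H3","H1","H3","H4","H1"]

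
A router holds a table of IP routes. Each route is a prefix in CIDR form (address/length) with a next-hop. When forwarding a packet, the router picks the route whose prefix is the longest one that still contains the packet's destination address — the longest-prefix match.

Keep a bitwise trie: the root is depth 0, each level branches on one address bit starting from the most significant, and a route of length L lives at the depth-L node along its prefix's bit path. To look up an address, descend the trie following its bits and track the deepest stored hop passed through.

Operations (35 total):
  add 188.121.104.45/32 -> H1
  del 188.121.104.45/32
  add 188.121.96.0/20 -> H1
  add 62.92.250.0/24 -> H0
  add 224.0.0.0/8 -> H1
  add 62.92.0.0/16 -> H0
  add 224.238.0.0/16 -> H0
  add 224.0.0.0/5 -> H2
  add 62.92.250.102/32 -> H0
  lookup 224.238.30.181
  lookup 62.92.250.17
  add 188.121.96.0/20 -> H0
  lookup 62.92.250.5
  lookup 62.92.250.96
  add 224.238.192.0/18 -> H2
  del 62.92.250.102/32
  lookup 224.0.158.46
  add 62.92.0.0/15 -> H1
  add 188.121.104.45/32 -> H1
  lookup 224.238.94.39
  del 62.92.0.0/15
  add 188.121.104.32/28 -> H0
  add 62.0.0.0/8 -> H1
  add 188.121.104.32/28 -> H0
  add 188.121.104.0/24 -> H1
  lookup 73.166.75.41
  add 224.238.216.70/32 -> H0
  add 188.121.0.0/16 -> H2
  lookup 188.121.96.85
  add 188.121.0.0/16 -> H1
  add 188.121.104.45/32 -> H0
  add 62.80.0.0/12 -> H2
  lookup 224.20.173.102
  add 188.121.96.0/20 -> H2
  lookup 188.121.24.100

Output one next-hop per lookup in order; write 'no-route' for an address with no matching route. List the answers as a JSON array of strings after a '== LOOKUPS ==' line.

Apply in order:
  + 188.121.104.45/32 (H1) depth=32
  - 188.121.104.45/32 clear@32
  + 188.121.96.0/20 (H1) depth=20
  + 62.92.250.0/24 (H0) depth=24
  + 224.0.0.0/8 (H1) depth=8
  + 62.92.0.0/16 (H0) depth=16
  + 224.238.0.0/16 (H0) depth=16
  + 224.0.0.0/5 (H2) depth=5
  + 62.92.250.102/32 (H0) depth=32
  ? 224.238.30.181  path d0:-→d1:-→d2:-→d3:-→d4:-→d5:H2→d6:-→d7:-→d8:H1→d9:-→d10:-→d11:-→d12:-→d13:-→d14:-→d15:-→d16:H0  best=H0
  ? 62.92.250.17  path d0:-→d1:-→d2:-→d3:-→d4:-→d5:-→d6:-→d7:-→d8:-→d9:-→d10:-→d11:-→d12:-→d13:-→d14:-→d15:-→d16:H0→d17:-→d18:-→d19:-→d20:-→d21:-→d22:-→d23:-→d24:H0→d25:-  best=H0
  + 188.121.96.0/20 (H0) depth=20
  ? 62.92.250.5  path d0:-→d1:-→d2:-→d3:-→d4:-→d5:-→d6:-→d7:-→d8:-→d9:-→d10:-→d11:-→d12:-→d13:-→d14:-→d15:-→d16:H0→d17:-→d18:-→d19:-→d20:-→d21:-→d22:-→d23:-→d24:H0→d25:-  best=H0
  ? 62.92.250.96  path d0:-→d1:-→d2:-→d3:-→d4:-→d5:-→d6:-→d7:-→d8:-→d9:-→d10:-→d11:-→d12:-→d13:-→d14:-→d15:-→d16:H0→d17:-→d18:-→d19:-→d20:-→d21:-→d22:-→d23:-→d24:H0→d25:-→d26:-→d27:-→d28:-→d29:-  best=H0
  + 224.238.192.0/18 (H2) depth=18
  - 62.92.250.102/32 clear@32
  ? 224.0.158.46  path d0:-→d1:-→d2:-→d3:-→d4:-→d5:H2→d6:-→d7:-→d8:H1  best=H1
  + 62.92.0.0/15 (H1) depth=15
  + 188.121.104.45/32 (H1) depth=32
  ? 224.238.94.39  path d0:-→d1:-→d2:-→d3:-→d4:-→d5:H2→d6:-→d7:-→d8:H1→d9:-→d10:-→d11:-→d12:-→d13:-→d14:-→d15:-→d16:H0  best=H0
  - 62.92.0.0/15 clear@15
  + 188.121.104.32/28 (H0) depth=28
  + 62.0.0.0/8 (H1) depth=8
  + 188.121.104.32/28 (H0) depth=28
  + 188.121.104.0/24 (H1) depth=24
  ? 73.166.75.41  path d0:-→d1:-  best=no-route
  + 224.238.216.70/32 (H0) depth=32
  + 188.121.0.0/16 (H2) depth=16
  ? 188.121.96.85  path d0:-→d1:-→d2:-→d3:-→d4:-→d5:-→d6:-→d7:-→d8:-→d9:-→d10:-→d11:-→d12:-→d13:-→d14:-→d15:-→d16:H2→d17:-→d18:-→d19:-→d20:H0  best=H0
  + 188.121.0.0/16 (H1) depth=16
  + 188.121.104.45/32 (H0) depth=32
  + 62.80.0.0/12 (H2) depth=12
  ? 224.20.173.102  path d0:-→d1:-→d2:-→d3:-→d4:-→d5:H2→d6:-→d7:-→d8:H1  best=H1
  + 188.121.96.0/20 (H2) depth=20
  ? 188.121.24.100  path d0:-→d1:-→d2:-→d3:-→d4:-→d5:-→d6:-→d7:-→d8:-→d9:-→d10:-→d11:-→d12:-→d13:-→d14:-→d15:-→d16:H1→d17:-  best=H1

== LOOKUPS ==
["H0","H0","H0","H0","H1","H0","no-route","H0","H1","H1"]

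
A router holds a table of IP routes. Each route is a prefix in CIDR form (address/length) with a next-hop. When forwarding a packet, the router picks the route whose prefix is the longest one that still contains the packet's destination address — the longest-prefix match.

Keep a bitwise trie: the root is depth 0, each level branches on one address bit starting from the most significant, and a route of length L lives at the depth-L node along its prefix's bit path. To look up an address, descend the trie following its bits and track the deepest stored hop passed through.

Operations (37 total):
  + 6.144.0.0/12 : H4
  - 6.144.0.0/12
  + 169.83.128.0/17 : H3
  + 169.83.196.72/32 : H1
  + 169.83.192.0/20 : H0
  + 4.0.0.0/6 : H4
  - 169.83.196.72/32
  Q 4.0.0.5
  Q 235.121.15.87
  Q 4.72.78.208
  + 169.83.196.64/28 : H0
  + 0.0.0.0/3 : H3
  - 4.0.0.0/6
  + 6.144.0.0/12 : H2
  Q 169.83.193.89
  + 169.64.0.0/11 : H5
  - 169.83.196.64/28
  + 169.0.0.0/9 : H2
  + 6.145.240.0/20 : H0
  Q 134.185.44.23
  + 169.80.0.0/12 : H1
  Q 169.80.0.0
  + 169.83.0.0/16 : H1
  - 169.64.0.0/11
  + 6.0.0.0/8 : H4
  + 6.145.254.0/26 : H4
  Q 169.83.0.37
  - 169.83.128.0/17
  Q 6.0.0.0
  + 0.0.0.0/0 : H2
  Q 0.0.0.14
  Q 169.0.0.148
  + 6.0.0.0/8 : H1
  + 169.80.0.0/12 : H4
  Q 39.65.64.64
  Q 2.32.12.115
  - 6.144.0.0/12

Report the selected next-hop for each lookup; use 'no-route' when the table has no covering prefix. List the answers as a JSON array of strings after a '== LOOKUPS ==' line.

Trace:
  + 6.144.0.0/12 (H4) depth=12
  - 6.144.0.0/12 clear@12
  + 169.83.128.0/17 (H3) depth=17
  + 169.83.196.72/32 (H1) depth=32
  + 169.83.192.0/20 (H0) depth=20
  + 4.0.0.0/6 (H4) depth=6
  - 169.83.196.72/32 clear@32
  lookup 4.0.0.5: bits 000001 walk d0:-→d1:-→d2:-→d3:-→d4:-→d5:-→d6:H4 -> H4
  lookup 235.121.15.87: bits 1 walk d0:-→d1:- -> no-route
  lookup 4.72.78.208: bits 000001 walk d0:-→d1:-→d2:-→d3:-→d4:-→d5:-→d6:H4 -> H4
  + 169.83.196.64/28 (H0) depth=28
  + 0.0.0.0/3 (H3) depth=3
  - 4.0.0.0/6 clear@6
  + 6.144.0.0/12 (H2) depth=12
  lookup 169.83.193.89: bits 101010010101001111000 walk d0:-→d1:-→d2:-→d3:-→d4:-→d5:-→d6:-→d7:-→d8:-→d9:-→d10:-→d11:-→d12:-→d13:-→d14:-→d15:-→d16:-→d17:H3→d18:-→d19:-→d20:H0→d21:- -> H0
  + 169.64.0.0/11 (H5) depth=11
  - 169.83.196.64/28 clear@28
  + 169.0.0.0/9 (H2) depth=9
  + 6.145.240.0/20 (H0) depth=20
  lookup 134.185.44.23: bits 10 walk d0:-→d1:-→d2:- -> no-route
  + 169.80.0.0/12 (H1) depth=12
  lookup 169.80.0.0: bits 10101001010100 walk d0:-→d1:-→d2:-→d3:-→d4:-→d5:-→d6:-→d7:-→d8:-→d9:H2→d10:-→d11:H5→d12:H1→d13:-→d14:- -> H1
  + 169.83.0.0/16 (H1) depth=16
  - 169.64.0.0/11 clear@11
  + 6.0.0.0/8 (H4) depth=8
  + 6.145.254.0/26 (H4) depth=26
  lookup 169.83.0.37: bits 1010100101010011 walk d0:-→d1:-→d2:-→d3:-→d4:-→d5:-→d6:-→d7:-→d8:-→d9:H2→d10:-→d11:-→d12:H1→d13:-→d14:-→d15:-→d16:H1 -> H1
  - 169.83.128.0/17 clear@17
  lookup 6.0.0.0: bits 00000110 walk d0:-→d1:-→d2:-→d3:H3→d4:-→d5:-→d6:-→d7:-→d8:H4 -> H4
  + 0.0.0.0/0 (H2) depth=0
  lookup 0.0.0.14: bits 00000 walk d0:H2→d1:-→d2:-→d3:H3→d4:-→d5:- -> H3
  lookup 169.0.0.148: bits 101010010 walk d0:H2→d1:-→d2:-→d3:-→d4:-→d5:-→d6:-→d7:-→d8:-→d9:H2 -> H2
  + 6.0.0.0/8 (H1) depth=8
  + 169.80.0.0/12 (H4) depth=12
  lookup 39.65.64.64: bits 00 walk d0:H2→d1:-→d2:- -> H2
  lookup 2.32.12.115: bits 00000 walk d0:H2→d1:-→d2:-→d3:H3→d4:-→d5:- -> H3
  - 6.144.0.0/12 clear@12

== LOOKUPS ==
["H4","no-route","H4","H0","no-route","H1","H1","H4","H3","H2","H2","H3"]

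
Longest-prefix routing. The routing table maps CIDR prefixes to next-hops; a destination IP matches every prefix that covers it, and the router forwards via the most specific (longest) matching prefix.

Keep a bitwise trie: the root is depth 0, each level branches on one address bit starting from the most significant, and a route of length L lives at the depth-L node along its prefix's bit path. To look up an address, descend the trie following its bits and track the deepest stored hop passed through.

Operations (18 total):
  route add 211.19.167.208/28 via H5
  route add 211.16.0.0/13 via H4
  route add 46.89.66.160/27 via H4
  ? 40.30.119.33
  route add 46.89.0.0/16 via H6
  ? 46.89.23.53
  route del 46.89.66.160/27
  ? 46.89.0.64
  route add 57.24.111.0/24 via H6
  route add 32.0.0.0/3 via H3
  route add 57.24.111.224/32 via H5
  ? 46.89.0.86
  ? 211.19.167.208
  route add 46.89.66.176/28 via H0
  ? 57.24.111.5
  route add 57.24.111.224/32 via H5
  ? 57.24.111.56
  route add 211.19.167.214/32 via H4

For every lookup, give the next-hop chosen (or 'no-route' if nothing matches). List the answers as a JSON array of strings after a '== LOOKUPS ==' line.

Trace:
  add 211.19.167.208/28 -> H5 at depth 28
  add 211.16.0.0/13 -> H4 at depth 13
  add 46.89.66.160/27 -> H4 at depth 27
  lookup 40.30.119.33: bits 00101 walk d0:-→d1:-→d2:-→d3:-→d4:-→d5:- -> no-route
  add 46.89.0.0/16 -> H6 at depth 16
  lookup 46.89.23.53: bits 00101110010110010 walk d0:-→d1:-→d2:-→d3:-→d4:-→d5:-→d6:-→d7:-→d8:-→d9:-→d10:-→d11:-→d12:-→d13:-→d14:-→d15:-→d16:H6→d17:- -> H6
  del 46.89.66.160/27 (clear depth 27)
  lookup 46.89.0.64: bits 00101110010110010 walk d0:-→d1:-→d2:-→d3:-→d4:-→d5:-→d6:-→d7:-→d8:-→d9:-→d10:-→d11:-→d12:-→d13:-→d14:-→d15:-→d16:H6→d17:- -> H6
  add 57.24.111.0/24 -> H6 at depth 24
  add 32.0.0.0/3 -> H3 at depth 3
  add 57.24.111.224/32 -> H5 at depth 32
  lookup 46.89.0.86: bits 00101110010110010 walk d0:-→d1:-→d2:-→d3:H3→d4:-→d5:-→d6:-→d7:-→d8:-→d9:-→d10:-→d11:-→d12:-→d13:-→d14:-→d15:-→d16:H6→d17:- -> H6
  lookup 211.19.167.208: bits 1101001100010011101001111101 walk d0:-→d1:-→d2:-→d3:-→d4:-→d5:-→d6:-→d7:-→d8:-→d9:-→d10:-→d11:-→d12:-→d13:H4→d14:-→d15:-→d16:-→d17:-→d18:-→d19:-→d20:-→d21:-→d22:-→d23:-→d24:-→d25:-→d26:-→d27:-→d28:H5 -> H5
  add 46.89.66.176/28 -> H0 at depth 28
  lookup 57.24.111.5: bits 001110010001100001101111 walk d0:-→d1:-→d2:-→d3:H3→d4:-→d5:-→d6:-→d7:-→d8:-→d9:-→d10:-→d11:-→d12:-→d13:-→d14:-→d15:-→d16:-→d17:-→d18:-→d19:-→d20:-→d21:-→d22:-→d23:-→d24:H6 -> H6
  add 57.24.111.224/32 -> H5 at depth 32
  lookup 57.24.111.56: bits 001110010001100001101111 walk d0:-→d1:-→d2:-→d3:H3→d4:-→d5:-→d6:-→d7:-→d8:-→d9:-→d10:-→d11:-→d12:-→d13:-→d14:-→d15:-→d16:-→d17:-→d18:-→d19:-→d20:-→d21:-→d22:-→d23:-→d24:H6 -> H6
  add 211.19.167.214/32 -> H4 at depth 32

== LOOKUPS ==
["no-route","H6","H6","H6","H5","H6","H6"]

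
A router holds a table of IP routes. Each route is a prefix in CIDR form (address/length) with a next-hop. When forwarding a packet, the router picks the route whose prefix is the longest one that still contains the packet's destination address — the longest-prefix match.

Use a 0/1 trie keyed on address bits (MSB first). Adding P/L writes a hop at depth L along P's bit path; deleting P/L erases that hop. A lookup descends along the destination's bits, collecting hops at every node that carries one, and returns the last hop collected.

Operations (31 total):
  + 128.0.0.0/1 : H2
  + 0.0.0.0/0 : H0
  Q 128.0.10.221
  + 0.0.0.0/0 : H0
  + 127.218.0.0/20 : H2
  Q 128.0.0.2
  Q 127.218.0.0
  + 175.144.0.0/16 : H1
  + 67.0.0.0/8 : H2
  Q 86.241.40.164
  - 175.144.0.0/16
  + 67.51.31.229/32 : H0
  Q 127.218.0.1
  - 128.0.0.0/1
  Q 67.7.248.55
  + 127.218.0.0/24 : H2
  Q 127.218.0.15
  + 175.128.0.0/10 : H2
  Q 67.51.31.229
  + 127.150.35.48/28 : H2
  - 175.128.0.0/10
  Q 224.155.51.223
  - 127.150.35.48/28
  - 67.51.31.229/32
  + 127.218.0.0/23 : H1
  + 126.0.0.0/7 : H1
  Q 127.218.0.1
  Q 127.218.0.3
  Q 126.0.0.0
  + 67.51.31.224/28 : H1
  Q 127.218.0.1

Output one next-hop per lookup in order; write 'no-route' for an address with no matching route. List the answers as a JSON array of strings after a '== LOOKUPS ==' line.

Process each operation:
  + 128.0.0.0/1 (H2) depth=1
  + 0.0.0.0/0 (H0) depth=0
  Q 128.0.10.221: descend 1 ; hops seen [H0,H2] ; pick H2
  + 0.0.0.0/0 (H0) depth=0
  + 127.218.0.0/20 (H2) depth=20
  Q 128.0.0.2: descend 1 ; hops seen [H0,H2] ; pick H2
  Q 127.218.0.0: descend 01111111110110100000 ; hops seen [H0,H2] ; pick H2
  + 175.144.0.0/16 (H1) depth=16
  + 67.0.0.0/8 (H2) depth=8
  Q 86.241.40.164: descend 010 ; hops seen [H0] ; pick H0
  - 175.144.0.0/16 clear@16
  + 67.51.31.229/32 (H0) depth=32
  Q 127.218.0.1: descend 01111111110110100000 ; hops seen [H0,H2] ; pick H2
  - 128.0.0.0/1 clear@1
  Q 67.7.248.55: descend 0100001100 ; hops seen [H0,H2] ; pick H2
  + 127.218.0.0/24 (H2) depth=24
  Q 127.218.0.15: descend 011111111101101000000000 ; hops seen [H0,H2,H2] ; pick H2
  + 175.128.0.0/10 (H2) depth=10
  Q 67.51.31.229: descend 01000011001100110001111111100101 ; hops seen [H0,H2,H0] ; pick H0
  + 127.150.35.48/28 (H2) depth=28
  - 175.128.0.0/10 clear@10
  Q 224.155.51.223: descend 1 ; hops seen [H0] ; pick H0
  - 127.150.35.48/28 clear@28
  - 67.51.31.229/32 clear@32
  + 127.218.0.0/23 (H1) depth=23
  + 126.0.0.0/7 (H1) depth=7
  Q 127.218.0.1: descend 011111111101101000000000 ; hops seen [H0,H1,H2,H1,H2] ; pick H2
  Q 127.218.0.3: descend 011111111101101000000000 ; hops seen [H0,H1,H2,H1,H2] ; pick H2
  Q 126.0.0.0: descend 0111111 ; hops seen [H0,H1] ; pick H1
  + 67.51.31.224/28 (H1) depth=28
  Q 127.218.0.1: descend 011111111101101000000000 ; hops seen [H0,H1,H2,H1,H2] ; pick H2

== LOOKUPS ==
["H2","H2","H2","H0","H2","H2","H2","H0","H0","H2","H2","H1","H2"]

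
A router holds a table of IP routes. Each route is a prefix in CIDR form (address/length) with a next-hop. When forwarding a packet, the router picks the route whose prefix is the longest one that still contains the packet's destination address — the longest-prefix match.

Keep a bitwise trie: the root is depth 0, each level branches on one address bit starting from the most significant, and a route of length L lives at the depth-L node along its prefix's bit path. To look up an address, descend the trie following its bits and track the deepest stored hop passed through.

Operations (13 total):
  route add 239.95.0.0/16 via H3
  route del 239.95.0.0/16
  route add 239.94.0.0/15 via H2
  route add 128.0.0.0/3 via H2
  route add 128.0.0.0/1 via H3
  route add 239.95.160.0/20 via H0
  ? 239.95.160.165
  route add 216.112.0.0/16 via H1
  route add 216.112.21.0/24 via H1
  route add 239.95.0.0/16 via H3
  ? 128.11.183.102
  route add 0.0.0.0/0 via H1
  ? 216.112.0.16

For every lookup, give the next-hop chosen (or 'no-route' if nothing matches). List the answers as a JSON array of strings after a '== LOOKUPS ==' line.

Trace:
  add 239.95.0.0/16 -> H3 at depth 16
  del 239.95.0.0/16 (clear depth 16)
  add 239.94.0.0/15 -> H2 at depth 15
  add 128.0.0.0/3 -> H2 at depth 3
  add 128.0.0.0/1 -> H3 at depth 1
  add 239.95.160.0/20 -> H0 at depth 20
  lookup 239.95.160.165: bits 11101111010111111010 walk d0:-→d1:H3→d2:-→d3:-→d4:-→d5:-→d6:-→d7:-→d8:-→d9:-→d10:-→d11:-→d12:-→d13:-→d14:-→d15:H2→d16:-→d17:-→d18:-→d19:-→d20:H0 -> H0
  add 216.112.0.0/16 -> H1 at depth 16
  add 216.112.21.0/24 -> H1 at depth 24
  add 239.95.0.0/16 -> H3 at depth 16
  lookup 128.11.183.102: bits 100 walk d0:-→d1:H3→d2:-→d3:H2 -> H2
  add 0.0.0.0/0 -> H1 at depth 0
  lookup 216.112.0.16: bits 1101100001110000000 walk d0:H1→d1:H3→d2:-→d3:-→d4:-→d5:-→d6:-→d7:-→d8:-→d9:-→d10:-→d11:-→d12:-→d13:-→d14:-→d15:-→d16:H1→d17:-→d18:-→d19:- -> H1

== LOOKUPS ==
["H0","H2","H1"]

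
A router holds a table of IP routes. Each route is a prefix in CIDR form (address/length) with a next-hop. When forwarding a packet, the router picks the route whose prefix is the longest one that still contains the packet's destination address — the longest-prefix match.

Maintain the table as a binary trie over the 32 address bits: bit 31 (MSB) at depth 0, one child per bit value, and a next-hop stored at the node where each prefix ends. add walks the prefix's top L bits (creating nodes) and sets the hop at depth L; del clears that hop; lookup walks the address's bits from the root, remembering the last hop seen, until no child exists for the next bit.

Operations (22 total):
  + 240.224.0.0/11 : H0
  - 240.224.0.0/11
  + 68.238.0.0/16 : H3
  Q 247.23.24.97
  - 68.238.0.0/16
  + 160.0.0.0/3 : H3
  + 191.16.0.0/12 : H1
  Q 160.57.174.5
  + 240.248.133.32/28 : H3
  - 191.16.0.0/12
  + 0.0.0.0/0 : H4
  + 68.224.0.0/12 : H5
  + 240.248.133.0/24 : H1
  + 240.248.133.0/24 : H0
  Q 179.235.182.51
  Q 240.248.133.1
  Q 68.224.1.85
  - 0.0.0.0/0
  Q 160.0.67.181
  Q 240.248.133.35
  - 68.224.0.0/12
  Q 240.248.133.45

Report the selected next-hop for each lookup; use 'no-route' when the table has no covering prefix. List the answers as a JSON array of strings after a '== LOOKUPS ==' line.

Process each operation:
  add 240.224.0.0/11 -> H0 at depth 11
  del 240.224.0.0/11 (clear depth 11)
  add 68.238.0.0/16 -> H3 at depth 16
  Q 247.23.24.97: descend 11110 ; hops seen [∅] ; pick no-route
  del 68.238.0.0/16 (clear depth 16)
  add 160.0.0.0/3 -> H3 at depth 3
  add 191.16.0.0/12 -> H1 at depth 12
  Q 160.57.174.5: descend 101 ; hops seen [H3] ; pick H3
  add 240.248.133.32/28 -> H3 at depth 28
  del 191.16.0.0/12 (clear depth 12)
  add 0.0.0.0/0 -> H4 at depth 0
  add 68.224.0.0/12 -> H5 at depth 12
  add 240.248.133.0/24 -> H1 at depth 24
  add 240.248.133.0/24 -> H0 at depth 24
  Q 179.235.182.51: descend 1011 ; hops seen [H4,H3] ; pick H3
  Q 240.248.133.1: descend 11110000111110001000010100 ; hops seen [H4,H0] ; pick H0
  Q 68.224.1.85: descend 010001001110 ; hops seen [H4,H5] ; pick H5
  del 0.0.0.0/0 (clear depth 0)
  Q 160.0.67.181: descend 101 ; hops seen [H3] ; pick H3
  Q 240.248.133.35: descend 1111000011111000100001010010 ; hops seen [H0,H3] ; pick H3
  del 68.224.0.0/12 (clear depth 12)
  Q 240.248.133.45: descend 1111000011111000100001010010 ; hops seen [H0,H3] ; pick H3

== LOOKUPS ==
["no-route","H3","H3","H0","H5","H3","H3","H3"]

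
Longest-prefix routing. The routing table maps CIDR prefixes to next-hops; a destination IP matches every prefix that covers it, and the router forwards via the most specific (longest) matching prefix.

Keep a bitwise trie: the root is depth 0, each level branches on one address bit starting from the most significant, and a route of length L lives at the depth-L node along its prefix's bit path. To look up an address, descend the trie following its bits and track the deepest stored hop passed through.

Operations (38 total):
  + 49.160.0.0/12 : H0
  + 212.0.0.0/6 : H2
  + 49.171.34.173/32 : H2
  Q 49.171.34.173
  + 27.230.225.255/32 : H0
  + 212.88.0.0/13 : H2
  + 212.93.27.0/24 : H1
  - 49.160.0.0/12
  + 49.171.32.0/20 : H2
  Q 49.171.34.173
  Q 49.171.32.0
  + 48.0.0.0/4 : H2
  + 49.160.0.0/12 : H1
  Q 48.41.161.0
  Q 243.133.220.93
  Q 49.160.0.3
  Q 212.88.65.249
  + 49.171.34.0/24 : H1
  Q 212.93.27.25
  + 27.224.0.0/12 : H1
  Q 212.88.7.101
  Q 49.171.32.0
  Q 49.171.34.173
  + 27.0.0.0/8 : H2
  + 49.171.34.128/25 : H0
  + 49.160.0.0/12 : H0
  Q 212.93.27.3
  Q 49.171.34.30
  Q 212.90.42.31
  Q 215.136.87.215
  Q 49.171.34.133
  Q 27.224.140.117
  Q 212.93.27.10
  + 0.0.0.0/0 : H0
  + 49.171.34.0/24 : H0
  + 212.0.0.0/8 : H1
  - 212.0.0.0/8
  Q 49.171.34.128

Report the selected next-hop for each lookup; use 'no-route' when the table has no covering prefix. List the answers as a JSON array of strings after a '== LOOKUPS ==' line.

Process each operation:
  + 49.160.0.0/12 (H0) depth=12
  + 212.0.0.0/6 (H2) depth=6
  + 49.171.34.173/32 (H2) depth=32
  Q 49.171.34.173: descend 00110001101010110010001010101101 ; hops seen [H0,H2] ; pick H2
  + 27.230.225.255/32 (H0) depth=32
  + 212.88.0.0/13 (H2) depth=13
  + 212.93.27.0/24 (H1) depth=24
  del 49.160.0.0/12 (clear depth 12)
  + 49.171.32.0/20 (H2) depth=20
  Q 49.171.34.173: descend 00110001101010110010001010101101 ; hops seen [H2,H2] ; pick H2
  Q 49.171.32.0: descend 0011000110101011001000 ; hops seen [H2] ; pick H2
  + 48.0.0.0/4 (H2) depth=4
  + 49.160.0.0/12 (H1) depth=12
  Q 48.41.161.0: descend 0011000 ; hops seen [H2] ; pick H2
  Q 243.133.220.93: descend 11 ; hops seen [∅] ; pick no-route
  Q 49.160.0.3: descend 001100011010 ; hops seen [H2,H1] ; pick H1
  Q 212.88.65.249: descend 1101010001011 ; hops seen [H2,H2] ; pick H2
  + 49.171.34.0/24 (H1) depth=24
  Q 212.93.27.25: descend 110101000101110100011011 ; hops seen [H2,H2,H1] ; pick H1
  + 27.224.0.0/12 (H1) depth=12
  Q 212.88.7.101: descend 1101010001011 ; hops seen [H2,H2] ; pick H2
  Q 49.171.32.0: descend 0011000110101011001000 ; hops seen [H2,H1,H2] ; pick H2
  Q 49.171.34.173: descend 00110001101010110010001010101101 ; hops seen [H2,H1,H2,H1,H2] ; pick H2
  + 27.0.0.0/8 (H2) depth=8
  + 49.171.34.128/25 (H0) depth=25
  + 49.160.0.0/12 (H0) depth=12
  Q 212.93.27.3: descend 110101000101110100011011 ; hops seen [H2,H2,H1] ; pick H1
  Q 49.171.34.30: descend 001100011010101100100010 ; hops seen [H2,H0,H2,H1] ; pick H1
  Q 212.90.42.31: descend 1101010001011 ; hops seen [H2,H2] ; pick H2
  Q 215.136.87.215: descend 110101 ; hops seen [H2] ; pick H2
  Q 49.171.34.133: descend 00110001101010110010001010 ; hops seen [H2,H0,H2,H1,H0] ; pick H0
  Q 27.224.140.117: descend 0001101111100 ; hops seen [H2,H1] ; pick H1
  Q 212.93.27.10: descend 110101000101110100011011 ; hops seen [H2,H2,H1] ; pick H1
  + 0.0.0.0/0 (H0) depth=0
  + 49.171.34.0/24 (H0) depth=24
  + 212.0.0.0/8 (H1) depth=8
  del 212.0.0.0/8 (clear depth 8)
  Q 49.171.34.128: descend 00110001101010110010001010 ; hops seen [H0,H2,H0,H2,H0,H0] ; pick H0

== LOOKUPS ==
["H2","H2","H2","H2","no-route","H1","H2","H1","H2","H2","H2","H1","H1","H2","H2","H0","H1","H1","H0"]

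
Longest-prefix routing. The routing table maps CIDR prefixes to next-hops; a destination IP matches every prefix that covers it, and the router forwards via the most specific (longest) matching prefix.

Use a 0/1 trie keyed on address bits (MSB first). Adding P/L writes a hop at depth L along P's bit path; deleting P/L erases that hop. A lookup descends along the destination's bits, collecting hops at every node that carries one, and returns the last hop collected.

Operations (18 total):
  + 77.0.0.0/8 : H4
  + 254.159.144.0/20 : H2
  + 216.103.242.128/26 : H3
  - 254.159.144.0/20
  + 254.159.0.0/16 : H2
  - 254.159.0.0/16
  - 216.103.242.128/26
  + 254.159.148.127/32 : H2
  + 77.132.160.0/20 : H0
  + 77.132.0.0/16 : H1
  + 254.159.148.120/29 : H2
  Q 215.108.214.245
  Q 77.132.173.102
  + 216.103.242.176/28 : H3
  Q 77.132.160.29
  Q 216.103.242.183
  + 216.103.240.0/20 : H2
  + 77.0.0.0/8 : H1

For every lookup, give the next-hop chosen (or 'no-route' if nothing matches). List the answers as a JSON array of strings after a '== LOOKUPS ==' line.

Trace:
  add 77.0.0.0/8 -> H4 at depth 8
  add 254.159.144.0/20 -> H2 at depth 20
  add 216.103.242.128/26 -> H3 at depth 26
  - 254.159.144.0/20 clear@20
  add 254.159.0.0/16 -> H2 at depth 16
  - 254.159.0.0/16 clear@16
  - 216.103.242.128/26 clear@26
  add 254.159.148.127/32 -> H2 at depth 32
  add 77.132.160.0/20 -> H0 at depth 20
  add 77.132.0.0/16 -> H1 at depth 16
  add 254.159.148.120/29 -> H2 at depth 29
  lookup 215.108.214.245: bits 1101 walk d0:-→d1:-→d2:-→d3:-→d4:- -> no-route
  lookup 77.132.173.102: bits 01001101100001001010 walk d0:-→d1:-→d2:-→d3:-→d4:-→d5:-→d6:-→d7:-→d8:H4→d9:-→d10:-→d11:-→d12:-→d13:-→d14:-→d15:-→d16:H1→d17:-→d18:-→d19:-→d20:H0 -> H0
  add 216.103.242.176/28 -> H3 at depth 28
  lookup 77.132.160.29: bits 01001101100001001010 walk d0:-→d1:-→d2:-→d3:-→d4:-→d5:-→d6:-→d7:-→d8:H4→d9:-→d10:-→d11:-→d12:-→d13:-→d14:-→d15:-→d16:H1→d17:-→d18:-→d19:-→d20:H0 -> H0
  lookup 216.103.242.183: bits 1101100001100111111100101011 walk d0:-→d1:-→d2:-→d3:-→d4:-→d5:-→d6:-→d7:-→d8:-→d9:-→d10:-→d11:-→d12:-→d13:-→d14:-→d15:-→d16:-→d17:-→d18:-→d19:-→d20:-→d21:-→d22:-→d23:-→d24:-→d25:-→d26:-→d27:-→d28:H3 -> H3
  add 216.103.240.0/20 -> H2 at depth 20
  add 77.0.0.0/8 -> H1 at depth 8

== LOOKUPS ==
["no-route","H0","H0","H3"]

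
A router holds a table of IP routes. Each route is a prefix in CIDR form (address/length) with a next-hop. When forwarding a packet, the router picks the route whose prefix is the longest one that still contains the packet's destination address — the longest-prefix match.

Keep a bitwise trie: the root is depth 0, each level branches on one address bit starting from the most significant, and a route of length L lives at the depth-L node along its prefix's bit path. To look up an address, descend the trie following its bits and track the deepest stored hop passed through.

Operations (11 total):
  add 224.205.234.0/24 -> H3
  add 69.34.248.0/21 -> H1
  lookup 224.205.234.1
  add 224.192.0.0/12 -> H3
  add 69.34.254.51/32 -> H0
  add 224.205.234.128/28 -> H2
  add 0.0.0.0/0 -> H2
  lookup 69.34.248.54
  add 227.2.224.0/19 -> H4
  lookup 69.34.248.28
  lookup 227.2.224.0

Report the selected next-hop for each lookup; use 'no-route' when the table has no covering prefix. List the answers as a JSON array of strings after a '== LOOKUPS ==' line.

Apply in order:
  + 224.205.234.0/24 (H3) depth=24
  + 69.34.248.0/21 (H1) depth=21
  ? 224.205.234.1  path d0:-→d1:-→d2:-→d3:-→d4:-→d5:-→d6:-→d7:-→d8:-→d9:-→d10:-→d11:-→d12:-→d13:-→d14:-→d15:-→d16:-→d17:-→d18:-→d19:-→d20:-→d21:-→d22:-→d23:-→d24:H3  best=H3
  + 224.192.0.0/12 (H3) depth=12
  + 69.34.254.51/32 (H0) depth=32
  + 224.205.234.128/28 (H2) depth=28
  + 0.0.0.0/0 (H2) depth=0
  ? 69.34.248.54  path d0:H2→d1:-→d2:-→d3:-→d4:-→d5:-→d6:-→d7:-→d8:-→d9:-→d10:-→d11:-→d12:-→d13:-→d14:-→d15:-→d16:-→d17:-→d18:-→d19:-→d20:-→d21:H1  best=H1
  + 227.2.224.0/19 (H4) depth=19
  ? 69.34.248.28  path d0:H2→d1:-→d2:-→d3:-→d4:-→d5:-→d6:-→d7:-→d8:-→d9:-→d10:-→d11:-→d12:-→d13:-→d14:-→d15:-→d16:-→d17:-→d18:-→d19:-→d20:-→d21:H1  best=H1
  ? 227.2.224.0  path d0:H2→d1:-→d2:-→d3:-→d4:-→d5:-→d6:-→d7:-→d8:-→d9:-→d10:-→d11:-→d12:-→d13:-→d14:-→d15:-→d16:-→d17:-→d18:-→d19:H4  best=H4

== LOOKUPS ==
["H3","H1","H1","H4"]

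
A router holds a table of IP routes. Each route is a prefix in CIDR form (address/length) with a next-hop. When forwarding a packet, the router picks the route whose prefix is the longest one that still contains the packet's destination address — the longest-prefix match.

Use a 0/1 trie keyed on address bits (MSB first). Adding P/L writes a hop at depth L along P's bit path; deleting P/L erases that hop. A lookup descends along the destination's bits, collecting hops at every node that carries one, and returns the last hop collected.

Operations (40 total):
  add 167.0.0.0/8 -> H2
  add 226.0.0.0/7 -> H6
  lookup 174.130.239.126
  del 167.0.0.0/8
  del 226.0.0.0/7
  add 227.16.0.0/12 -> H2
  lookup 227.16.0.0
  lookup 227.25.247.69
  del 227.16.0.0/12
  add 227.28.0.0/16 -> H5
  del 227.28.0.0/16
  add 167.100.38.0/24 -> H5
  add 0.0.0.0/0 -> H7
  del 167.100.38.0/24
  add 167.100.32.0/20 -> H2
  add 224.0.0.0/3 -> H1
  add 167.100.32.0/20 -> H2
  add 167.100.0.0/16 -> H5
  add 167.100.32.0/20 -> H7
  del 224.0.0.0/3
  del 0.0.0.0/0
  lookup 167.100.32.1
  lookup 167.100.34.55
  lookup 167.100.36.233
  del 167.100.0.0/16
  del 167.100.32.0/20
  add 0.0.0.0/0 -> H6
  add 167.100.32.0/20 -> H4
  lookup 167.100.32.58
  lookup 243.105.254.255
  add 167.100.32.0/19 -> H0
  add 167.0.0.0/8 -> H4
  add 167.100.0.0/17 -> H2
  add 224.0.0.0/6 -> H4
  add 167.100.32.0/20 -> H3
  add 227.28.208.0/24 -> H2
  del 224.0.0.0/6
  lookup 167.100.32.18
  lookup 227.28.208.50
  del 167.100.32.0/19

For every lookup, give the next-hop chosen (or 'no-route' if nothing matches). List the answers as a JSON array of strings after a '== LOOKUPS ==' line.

Apply in order:
  + 167.0.0.0/8 (H2) depth=8
  + 226.0.0.0/7 (H6) depth=7
  lookup 174.130.239.126: bits 1010 walk d0:-→d1:-→d2:-→d3:-→d4:- -> no-route
  del 167.0.0.0/8 (clear depth 8)
  del 226.0.0.0/7 (clear depth 7)
  + 227.16.0.0/12 (H2) depth=12
  lookup 227.16.0.0: bits 111000110001 walk d0:-→d1:-→d2:-→d3:-→d4:-→d5:-→d6:-→d7:-→d8:-→d9:-→d10:-→d11:-→d12:H2 -> H2
  lookup 227.25.247.69: bits 111000110001 walk d0:-→d1:-→d2:-→d3:-→d4:-→d5:-→d6:-→d7:-→d8:-→d9:-→d10:-→d11:-→d12:H2 -> H2
  del 227.16.0.0/12 (clear depth 12)
  + 227.28.0.0/16 (H5) depth=16
  del 227.28.0.0/16 (clear depth 16)
  + 167.100.38.0/24 (H5) depth=24
  + 0.0.0.0/0 (H7) depth=0
  del 167.100.38.0/24 (clear depth 24)
  + 167.100.32.0/20 (H2) depth=20
  + 224.0.0.0/3 (H1) depth=3
  + 167.100.32.0/20 (H2) depth=20
  + 167.100.0.0/16 (H5) depth=16
  + 167.100.32.0/20 (H7) depth=20
  del 224.0.0.0/3 (clear depth 3)
  del 0.0.0.0/0 (clear depth 0)
  lookup 167.100.32.1: bits 101001110110010000100 walk d0:-→d1:-→d2:-→d3:-→d4:-→d5:-→d6:-→d7:-→d8:-→d9:-→d10:-→d11:-→d12:-→d13:-→d14:-→d15:-→d16:H5→d17:-→d18:-→d19:-→d20:H7→d21:- -> H7
  lookup 167.100.34.55: bits 101001110110010000100 walk d0:-→d1:-→d2:-→d3:-→d4:-→d5:-→d6:-→d7:-→d8:-→d9:-→d10:-→d11:-→d12:-→d13:-→d14:-→d15:-→d16:H5→d17:-→d18:-→d19:-→d20:H7→d21:- -> H7
  lookup 167.100.36.233: bits 1010011101100100001001 walk d0:-→d1:-→d2:-→d3:-→d4:-→d5:-→d6:-→d7:-→d8:-→d9:-→d10:-→d11:-→d12:-→d13:-→d14:-→d15:-→d16:H5→d17:-→d18:-→d19:-→d20:H7→d21:-→d22:- -> H7
  del 167.100.0.0/16 (clear depth 16)
  del 167.100.32.0/20 (clear depth 20)
  + 0.0.0.0/0 (H6) depth=0
  + 167.100.32.0/20 (H4) depth=20
  lookup 167.100.32.58: bits 101001110110010000100 walk d0:H6→d1:-→d2:-→d3:-→d4:-→d5:-→d6:-→d7:-→d8:-→d9:-→d10:-→d11:-→d12:-→d13:-→d14:-→d15:-→d16:-→d17:-→d18:-→d19:-→d20:H4→d21:- -> H4
  lookup 243.105.254.255: bits 111 walk d0:H6→d1:-→d2:-→d3:- -> H6
  + 167.100.32.0/19 (H0) depth=19
  + 167.0.0.0/8 (H4) depth=8
  + 167.100.0.0/17 (H2) depth=17
  + 224.0.0.0/6 (H4) depth=6
  + 167.100.32.0/20 (H3) depth=20
  + 227.28.208.0/24 (H2) depth=24
  del 224.0.0.0/6 (clear depth 6)
  lookup 167.100.32.18: bits 101001110110010000100 walk d0:H6→d1:-→d2:-→d3:-→d4:-→d5:-→d6:-→d7:-→d8:H4→d9:-→d10:-→d11:-→d12:-→d13:-→d14:-→d15:-→d16:-→d17:H2→d18:-→d19:H0→d20:H3→d21:- -> H3
  lookup 227.28.208.50: bits 111000110001110011010000 walk d0:H6→d1:-→d2:-→d3:-→d4:-→d5:-→d6:-→d7:-→d8:-→d9:-→d10:-→d11:-→d12:-→d13:-→d14:-→d15:-→d16:-→d17:-→d18:-→d19:-→d20:-→d21:-→d22:-→d23:-→d24:H2 -> H2
  del 167.100.32.0/19 (clear depth 19)

== LOOKUPS ==
["no-route","H2","H2","H7","H7","H7","H4","H6","H3","H2"]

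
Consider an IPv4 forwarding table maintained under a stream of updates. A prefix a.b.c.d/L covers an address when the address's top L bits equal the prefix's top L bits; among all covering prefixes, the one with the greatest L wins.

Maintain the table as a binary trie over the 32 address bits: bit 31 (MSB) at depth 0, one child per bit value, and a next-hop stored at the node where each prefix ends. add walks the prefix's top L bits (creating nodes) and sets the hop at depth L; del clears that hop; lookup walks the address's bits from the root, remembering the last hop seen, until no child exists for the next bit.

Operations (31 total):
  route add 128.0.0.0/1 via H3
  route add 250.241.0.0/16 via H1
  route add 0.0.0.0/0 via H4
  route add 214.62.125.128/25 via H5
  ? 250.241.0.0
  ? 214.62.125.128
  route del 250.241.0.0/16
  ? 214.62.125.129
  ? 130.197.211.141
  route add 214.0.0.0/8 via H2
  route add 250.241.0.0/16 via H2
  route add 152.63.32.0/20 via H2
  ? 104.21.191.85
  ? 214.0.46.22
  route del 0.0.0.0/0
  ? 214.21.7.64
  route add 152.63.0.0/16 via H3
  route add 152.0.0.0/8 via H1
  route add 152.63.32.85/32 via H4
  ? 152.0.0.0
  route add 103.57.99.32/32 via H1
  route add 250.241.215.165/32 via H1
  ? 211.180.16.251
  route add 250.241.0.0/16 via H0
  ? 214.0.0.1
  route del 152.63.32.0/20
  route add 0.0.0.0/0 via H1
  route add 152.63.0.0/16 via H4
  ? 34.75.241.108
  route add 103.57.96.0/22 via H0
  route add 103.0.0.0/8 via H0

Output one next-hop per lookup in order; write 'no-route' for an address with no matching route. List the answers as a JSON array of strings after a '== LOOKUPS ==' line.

Trace:
  add 128.0.0.0/1 -> H3 at depth 1
  add 250.241.0.0/16 -> H1 at depth 16
  add 0.0.0.0/0 -> H4 at depth 0
  add 214.62.125.128/25 -> H5 at depth 25
  lookup 250.241.0.0: bits 1111101011110001 walk d0:H4→d1:H3→d2:-→d3:-→d4:-→d5:-→d6:-→d7:-→d8:-→d9:-→d10:-→d11:-→d12:-→d13:-→d14:-→d15:-→d16:H1 -> H1
  lookup 214.62.125.128: bits 1101011000111110011111011 walk d0:H4→d1:H3→d2:-→d3:-→d4:-→d5:-→d6:-→d7:-→d8:-→d9:-→d10:-→d11:-→d12:-→d13:-→d14:-→d15:-→d16:-→d17:-→d18:-→d19:-→d20:-→d21:-→d22:-→d23:-→d24:-→d25:H5 -> H5
  - 250.241.0.0/16 clear@16
  lookup 214.62.125.129: bits 1101011000111110011111011 walk d0:H4→d1:H3→d2:-→d3:-→d4:-→d5:-→d6:-→d7:-→d8:-→d9:-→d10:-→d11:-→d12:-→d13:-→d14:-→d15:-→d16:-→d17:-→d18:-→d19:-→d20:-→d21:-→d22:-→d23:-→d24:-→d25:H5 -> H5
  lookup 130.197.211.141: bits 1 walk d0:H4→d1:H3 -> H3
  add 214.0.0.0/8 -> H2 at depth 8
  add 250.241.0.0/16 -> H2 at depth 16
  add 152.63.32.0/20 -> H2 at depth 20
  lookup 104.21.191.85: bits ε walk d0:H4 -> H4
  lookup 214.0.46.22: bits 1101011000 walk d0:H4→d1:H3→d2:-→d3:-→d4:-→d5:-→d6:-→d7:-→d8:H2→d9:-→d10:- -> H2
  - 0.0.0.0/0 clear@0
  lookup 214.21.7.64: bits 1101011000 walk d0:-→d1:H3→d2:-→d3:-→d4:-→d5:-→d6:-→d7:-→d8:H2→d9:-→d10:- -> H2
  add 152.63.0.0/16 -> H3 at depth 16
  add 152.0.0.0/8 -> H1 at depth 8
  add 152.63.32.85/32 -> H4 at depth 32
  lookup 152.0.0.0: bits 1001100000 walk d0:-→d1:H3→d2:-→d3:-→d4:-→d5:-→d6:-→d7:-→d8:H1→d9:-→d10:- -> H1
  add 103.57.99.32/32 -> H1 at depth 32
  add 250.241.215.165/32 -> H1 at depth 32
  lookup 211.180.16.251: bits 11010 walk d0:-→d1:H3→d2:-→d3:-→d4:-→d5:- -> H3
  add 250.241.0.0/16 -> H0 at depth 16
  lookup 214.0.0.1: bits 1101011000 walk d0:-→d1:H3→d2:-→d3:-→d4:-→d5:-→d6:-→d7:-→d8:H2→d9:-→d10:- -> H2
  - 152.63.32.0/20 clear@20
  add 0.0.0.0/0 -> H1 at depth 0
  add 152.63.0.0/16 -> H4 at depth 16
  lookup 34.75.241.108: bits 0 walk d0:H1→d1:- -> H1
  add 103.57.96.0/22 -> H0 at depth 22
  add 103.0.0.0/8 -> H0 at depth 8

== LOOKUPS ==
["H1","H5","H5","H3","H4","H2","H2","H1","H3","H2","H1"]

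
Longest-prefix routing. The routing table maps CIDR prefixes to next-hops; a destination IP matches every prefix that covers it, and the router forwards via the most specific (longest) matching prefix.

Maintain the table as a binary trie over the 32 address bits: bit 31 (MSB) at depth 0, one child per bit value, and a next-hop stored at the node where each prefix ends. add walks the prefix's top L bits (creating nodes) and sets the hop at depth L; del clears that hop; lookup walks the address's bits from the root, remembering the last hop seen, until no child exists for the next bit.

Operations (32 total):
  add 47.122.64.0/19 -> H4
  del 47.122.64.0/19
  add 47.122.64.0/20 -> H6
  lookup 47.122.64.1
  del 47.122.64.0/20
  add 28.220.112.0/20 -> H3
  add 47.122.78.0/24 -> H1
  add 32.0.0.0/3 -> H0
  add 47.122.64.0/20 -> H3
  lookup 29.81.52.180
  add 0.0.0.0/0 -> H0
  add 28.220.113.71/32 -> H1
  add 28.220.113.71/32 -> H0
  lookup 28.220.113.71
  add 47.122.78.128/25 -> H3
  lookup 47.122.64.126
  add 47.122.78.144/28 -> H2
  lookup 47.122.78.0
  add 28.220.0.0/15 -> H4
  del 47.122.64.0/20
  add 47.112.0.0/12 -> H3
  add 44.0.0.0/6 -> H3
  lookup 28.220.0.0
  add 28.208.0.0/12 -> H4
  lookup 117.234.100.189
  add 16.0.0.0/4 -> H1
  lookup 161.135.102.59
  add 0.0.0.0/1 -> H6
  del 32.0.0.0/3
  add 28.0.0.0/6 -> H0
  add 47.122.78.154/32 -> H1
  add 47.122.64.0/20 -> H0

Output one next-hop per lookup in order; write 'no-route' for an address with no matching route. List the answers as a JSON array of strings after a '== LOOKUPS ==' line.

Trace:
  + 47.122.64.0/19 (H4) depth=19
  - 47.122.64.0/19 clear@19
  + 47.122.64.0/20 (H6) depth=20
  lookup 47.122.64.1: bits 00101111011110100100 walk d0:-→d1:-→d2:-→d3:-→d4:-→d5:-→d6:-→d7:-→d8:-→d9:-→d10:-→d11:-→d12:-→d13:-→d14:-→d15:-→d16:-→d17:-→d18:-→d19:-→d20:H6 -> H6
  - 47.122.64.0/20 clear@20
  + 28.220.112.0/20 (H3) depth=20
  + 47.122.78.0/24 (H1) depth=24
  + 32.0.0.0/3 (H0) depth=3
  + 47.122.64.0/20 (H3) depth=20
  lookup 29.81.52.180: bits 0001110 walk d0:-→d1:-→d2:-→d3:-→d4:-→d5:-→d6:-→d7:- -> no-route
  + 0.0.0.0/0 (H0) depth=0
  + 28.220.113.71/32 (H1) depth=32
  + 28.220.113.71/32 (H0) depth=32
  lookup 28.220.113.71: bits 00011100110111000111000101000111 walk d0:H0→d1:-→d2:-→d3:-→d4:-→d5:-→d6:-→d7:-→d8:-→d9:-→d10:-→d11:-→d12:-→d13:-→d14:-→d15:-→d16:-→d17:-→d18:-→d19:-→d20:H3→d21:-→d22:-→d23:-→d24:-→d25:-→d26:-→d27:-→d28:-→d29:-→d30:-→d31:-→d32:H0 -> H0
  + 47.122.78.128/25 (H3) depth=25
  lookup 47.122.64.126: bits 00101111011110100100 walk d0:H0→d1:-→d2:-→d3:H0→d4:-→d5:-→d6:-→d7:-→d8:-→d9:-→d10:-→d11:-→d12:-→d13:-→d14:-→d15:-→d16:-→d17:-→d18:-→d19:-→d20:H3 -> H3
  + 47.122.78.144/28 (H2) depth=28
  lookup 47.122.78.0: bits 001011110111101001001110 walk d0:H0→d1:-→d2:-→d3:H0→d4:-→d5:-→d6:-→d7:-→d8:-→d9:-→d10:-→d11:-→d12:-→d13:-→d14:-→d15:-→d16:-→d17:-→d18:-→d19:-→d20:H3→d21:-→d22:-→d23:-→d24:H1 -> H1
  + 28.220.0.0/15 (H4) depth=15
  - 47.122.64.0/20 clear@20
  + 47.112.0.0/12 (H3) depth=12
  + 44.0.0.0/6 (H3) depth=6
  lookup 28.220.0.0: bits 00011100110111000 walk d0:H0→d1:-→d2:-→d3:-→d4:-→d5:-→d6:-→d7:-→d8:-→d9:-→d10:-→d11:-→d12:-→d13:-→d14:-→d15:H4→d16:-→d17:- -> H4
  + 28.208.0.0/12 (H4) depth=12
  lookup 117.234.100.189: bits 0 walk d0:H0→d1:- -> H0
  + 16.0.0.0/4 (H1) depth=4
  lookup 161.135.102.59: bits ε walk d0:H0 -> H0
  + 0.0.0.0/1 (H6) depth=1
  - 32.0.0.0/3 clear@3
  + 28.0.0.0/6 (H0) depth=6
  + 47.122.78.154/32 (H1) depth=32
  + 47.122.64.0/20 (H0) depth=20

== LOOKUPS ==
["H6","no-route","H0","H3","H1","H4","H0","H0"]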